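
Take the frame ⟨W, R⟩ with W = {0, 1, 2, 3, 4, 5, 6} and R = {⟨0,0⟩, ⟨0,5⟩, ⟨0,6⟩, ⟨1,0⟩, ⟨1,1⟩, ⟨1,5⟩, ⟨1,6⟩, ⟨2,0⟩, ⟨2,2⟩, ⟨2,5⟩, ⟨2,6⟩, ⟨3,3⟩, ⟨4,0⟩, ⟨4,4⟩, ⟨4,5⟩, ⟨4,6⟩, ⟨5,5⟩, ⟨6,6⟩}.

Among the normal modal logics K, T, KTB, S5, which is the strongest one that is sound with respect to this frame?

Reflexive (axiom T): yes — every world is R-related to itself.
Symmetric (axiom B): no — 0 R 5 but not 5 R 0.
Euclidean (axiom 5): no — 0 R 5 and 0 R 6, but not 5 R 6.
So F validates K, T; KTB would additionally require R to be symmetric. The strongest is T.

T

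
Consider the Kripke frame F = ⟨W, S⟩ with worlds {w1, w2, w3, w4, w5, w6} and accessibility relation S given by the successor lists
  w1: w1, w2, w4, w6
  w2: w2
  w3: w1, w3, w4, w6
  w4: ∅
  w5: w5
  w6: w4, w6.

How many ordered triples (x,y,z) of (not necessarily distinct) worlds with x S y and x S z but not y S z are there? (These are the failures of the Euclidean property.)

Enumerating: (w1,w2,w1), (w1,w2,w4), (w1,w2,w6), (w1,w4,w1), (w1,w4,w2), (w1,w4,w4), (w1,w4,w6), (w1,w6,w1), (w1,w6,w2), (w3,w1,w3), (w3,w4,w1), (w3,w4,w3), (w3,w4,w4), (w3,w4,w6), (w3,w6,w1), (w3,w6,w3), (w6,w4,w4), (w6,w4,w6).

18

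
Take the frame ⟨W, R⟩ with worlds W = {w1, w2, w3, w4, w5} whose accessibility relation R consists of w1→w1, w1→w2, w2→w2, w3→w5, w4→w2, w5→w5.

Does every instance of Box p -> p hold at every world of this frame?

Axiom T corresponds to the accessibility relation being reflexive.
Reflexive: no — w3 is not related to itself.

No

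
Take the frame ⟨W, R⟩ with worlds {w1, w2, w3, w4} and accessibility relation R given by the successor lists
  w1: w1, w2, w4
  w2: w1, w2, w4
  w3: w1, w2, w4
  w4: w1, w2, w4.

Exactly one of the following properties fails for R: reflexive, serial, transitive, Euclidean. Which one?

Reflexive: no — w3 is not related to itself.
Serial: yes — every world has a successor (e.g. w1 R w1).
Transitive: yes — every two-step R-path is closed by a direct edge.
Euclidean: yes — any two successors of a common world are R-related.
Only reflexive fails.

reflexive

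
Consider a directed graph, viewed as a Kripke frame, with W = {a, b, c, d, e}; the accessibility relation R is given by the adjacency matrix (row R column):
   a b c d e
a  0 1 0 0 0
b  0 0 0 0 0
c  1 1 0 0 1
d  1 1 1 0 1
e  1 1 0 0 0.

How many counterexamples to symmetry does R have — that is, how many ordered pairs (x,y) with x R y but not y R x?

10

Enumerating: (a,b), (c,a), (c,b), (c,e), (d,a), (d,b), (d,c), (d,e), (e,a), (e,b).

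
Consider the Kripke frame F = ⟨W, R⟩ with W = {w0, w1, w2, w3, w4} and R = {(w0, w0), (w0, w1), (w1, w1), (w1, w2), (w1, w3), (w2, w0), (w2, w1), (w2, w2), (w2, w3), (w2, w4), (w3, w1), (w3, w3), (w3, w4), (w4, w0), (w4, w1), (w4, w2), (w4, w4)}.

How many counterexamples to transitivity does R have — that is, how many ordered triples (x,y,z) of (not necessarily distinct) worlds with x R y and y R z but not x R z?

Enumerating: (w0,w1,w2), (w0,w1,w3), (w1,w2,w0), (w1,w2,w4), (w1,w3,w4), (w3,w1,w2), (w3,w4,w0), (w3,w4,w2), (w4,w1,w3), (w4,w2,w3).

10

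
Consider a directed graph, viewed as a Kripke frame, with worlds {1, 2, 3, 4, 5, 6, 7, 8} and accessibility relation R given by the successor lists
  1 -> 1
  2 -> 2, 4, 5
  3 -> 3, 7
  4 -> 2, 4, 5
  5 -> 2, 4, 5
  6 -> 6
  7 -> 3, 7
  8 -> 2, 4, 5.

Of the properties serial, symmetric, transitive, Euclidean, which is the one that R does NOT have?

Serial: yes — every world has a successor (e.g. 1 R 1).
Symmetric: no — 8 R 2 but not 2 R 8.
Transitive: yes — every two-step R-path is closed by a direct edge.
Euclidean: yes — any two successors of a common world are R-related.
Only symmetric fails.

symmetric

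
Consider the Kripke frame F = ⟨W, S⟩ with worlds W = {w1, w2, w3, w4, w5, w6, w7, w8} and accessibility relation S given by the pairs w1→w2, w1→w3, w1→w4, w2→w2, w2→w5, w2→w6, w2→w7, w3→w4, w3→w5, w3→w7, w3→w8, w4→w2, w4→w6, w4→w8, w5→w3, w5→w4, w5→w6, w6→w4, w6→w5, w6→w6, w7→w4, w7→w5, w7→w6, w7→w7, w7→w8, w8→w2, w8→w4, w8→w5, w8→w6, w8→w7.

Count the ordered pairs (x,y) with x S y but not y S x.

Enumerating: (w1,w2), (w1,w3), (w1,w4), (w2,w5), (w2,w6), (w2,w7), (w3,w4), (w3,w7), (w3,w8), (w4,w2), (w5,w4), (w7,w4), (w7,w5), (w7,w6), (w8,w2), (w8,w5), (w8,w6).

17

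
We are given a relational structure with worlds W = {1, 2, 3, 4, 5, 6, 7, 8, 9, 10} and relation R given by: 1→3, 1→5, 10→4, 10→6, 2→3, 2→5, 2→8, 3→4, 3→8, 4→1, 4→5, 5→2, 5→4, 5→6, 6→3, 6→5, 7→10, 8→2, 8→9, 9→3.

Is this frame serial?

Yes

Serial: yes — every world has a successor (e.g. 1 R 3).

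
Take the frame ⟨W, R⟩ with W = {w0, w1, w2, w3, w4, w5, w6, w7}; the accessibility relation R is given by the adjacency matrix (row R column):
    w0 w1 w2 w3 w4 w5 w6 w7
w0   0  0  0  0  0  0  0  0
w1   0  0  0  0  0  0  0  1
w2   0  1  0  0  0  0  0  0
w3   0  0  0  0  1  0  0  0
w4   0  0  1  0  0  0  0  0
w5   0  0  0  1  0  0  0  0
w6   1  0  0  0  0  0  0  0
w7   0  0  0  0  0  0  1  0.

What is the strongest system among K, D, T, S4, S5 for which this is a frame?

Serial (axiom D): no — w0 has no R-successor.
Reflexive (axiom T): no — w0 is not related to itself.
Transitive (axiom 4): no — w1 R w7 and w7 R w6, but not w1 R w6.
Euclidean (axiom 5): no — w1 R w7 and w1 R w7, but not w7 R w7.
So F validates K; D would additionally require R to be serial. The strongest is K.

K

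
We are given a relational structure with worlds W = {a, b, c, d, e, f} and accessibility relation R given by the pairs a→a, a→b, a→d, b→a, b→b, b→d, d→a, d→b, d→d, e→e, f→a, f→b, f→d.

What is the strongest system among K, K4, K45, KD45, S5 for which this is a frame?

K45

Transitive (axiom 4): yes — every two-step R-path is closed by a direct edge.
Euclidean (axiom 5): yes — any two successors of a common world are R-related.
Serial (axiom D): no — c has no R-successor.
Reflexive (axiom T): no — c is not related to itself.
So F validates K, K4, K45; KD45 would additionally require R to be serial. The strongest is K45.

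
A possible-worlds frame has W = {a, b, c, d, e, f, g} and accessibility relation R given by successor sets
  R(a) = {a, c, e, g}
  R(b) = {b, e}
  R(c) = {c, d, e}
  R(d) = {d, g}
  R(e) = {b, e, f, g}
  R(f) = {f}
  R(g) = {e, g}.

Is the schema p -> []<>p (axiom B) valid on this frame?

Axiom B corresponds to the accessibility relation being symmetric.
Symmetric: no — a R c but not c R a.

No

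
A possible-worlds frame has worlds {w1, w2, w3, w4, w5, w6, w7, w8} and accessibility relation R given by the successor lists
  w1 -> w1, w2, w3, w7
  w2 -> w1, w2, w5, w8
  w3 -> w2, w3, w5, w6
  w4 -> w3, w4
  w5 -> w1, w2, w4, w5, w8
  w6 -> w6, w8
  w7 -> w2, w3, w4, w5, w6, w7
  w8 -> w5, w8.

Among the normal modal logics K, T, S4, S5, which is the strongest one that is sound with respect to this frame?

T

Reflexive (axiom T): yes — every world is R-related to itself.
Transitive (axiom 4): no — w1 R w2 and w2 R w5, but not w1 R w5.
Euclidean (axiom 5): no — w1 R w2 and w1 R w3, but not w2 R w3.
So F validates K, T; S4 would additionally require R to be transitive. The strongest is T.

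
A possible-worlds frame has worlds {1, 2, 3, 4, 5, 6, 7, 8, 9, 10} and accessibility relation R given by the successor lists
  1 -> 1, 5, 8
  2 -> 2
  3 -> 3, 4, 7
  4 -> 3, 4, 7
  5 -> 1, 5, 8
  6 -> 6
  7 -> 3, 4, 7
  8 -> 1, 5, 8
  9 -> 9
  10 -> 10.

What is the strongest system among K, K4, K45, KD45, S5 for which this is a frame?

Transitive (axiom 4): yes — every two-step R-path is closed by a direct edge.
Euclidean (axiom 5): yes — any two successors of a common world are R-related.
Serial (axiom D): yes — every world has a successor (e.g. 1 R 1).
Reflexive (axiom T): yes — every world is R-related to itself.
So F validates K, K4, K45, KD45, S5. The strongest is S5.

S5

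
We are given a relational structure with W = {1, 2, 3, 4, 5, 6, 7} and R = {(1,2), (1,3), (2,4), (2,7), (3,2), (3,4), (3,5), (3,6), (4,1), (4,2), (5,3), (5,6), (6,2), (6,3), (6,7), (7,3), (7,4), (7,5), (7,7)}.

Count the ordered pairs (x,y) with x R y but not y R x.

Enumerating: (1,2), (1,3), (2,7), (3,2), (3,4), (4,1), (5,6), (6,2), (6,7), (7,3), (7,4), (7,5).

12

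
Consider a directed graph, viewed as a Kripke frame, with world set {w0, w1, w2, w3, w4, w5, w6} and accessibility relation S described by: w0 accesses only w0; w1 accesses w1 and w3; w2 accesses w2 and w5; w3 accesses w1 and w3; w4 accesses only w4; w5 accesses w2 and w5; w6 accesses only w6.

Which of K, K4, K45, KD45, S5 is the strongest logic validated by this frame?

S5

Transitive (axiom 4): yes — every two-step S-path is closed by a direct edge.
Euclidean (axiom 5): yes — any two successors of a common world are S-related.
Serial (axiom D): yes — every world has a successor (e.g. w0 S w0).
Reflexive (axiom T): yes — every world is S-related to itself.
So F validates K, K4, K45, KD45, S5. The strongest is S5.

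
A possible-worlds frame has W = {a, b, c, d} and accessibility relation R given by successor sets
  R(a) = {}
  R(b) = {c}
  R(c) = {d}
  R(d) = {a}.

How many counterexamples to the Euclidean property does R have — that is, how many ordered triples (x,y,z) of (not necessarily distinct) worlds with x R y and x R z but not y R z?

Enumerating: (b,c,c), (c,d,d), (d,a,a).

3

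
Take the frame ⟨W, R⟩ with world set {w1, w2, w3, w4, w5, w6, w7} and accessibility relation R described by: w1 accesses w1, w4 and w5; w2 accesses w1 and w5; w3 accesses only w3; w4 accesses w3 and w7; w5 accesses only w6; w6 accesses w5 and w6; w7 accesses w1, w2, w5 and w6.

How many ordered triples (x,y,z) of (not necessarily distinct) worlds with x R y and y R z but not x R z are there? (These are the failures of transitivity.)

11

Enumerating: (w1,w4,w3), (w1,w4,w7), (w1,w5,w6), (w2,w1,w4), (w2,w5,w6), (w4,w7,w1), (w4,w7,w2), (w4,w7,w5), (w4,w7,w6), (w5,w6,w5), (w7,w1,w4).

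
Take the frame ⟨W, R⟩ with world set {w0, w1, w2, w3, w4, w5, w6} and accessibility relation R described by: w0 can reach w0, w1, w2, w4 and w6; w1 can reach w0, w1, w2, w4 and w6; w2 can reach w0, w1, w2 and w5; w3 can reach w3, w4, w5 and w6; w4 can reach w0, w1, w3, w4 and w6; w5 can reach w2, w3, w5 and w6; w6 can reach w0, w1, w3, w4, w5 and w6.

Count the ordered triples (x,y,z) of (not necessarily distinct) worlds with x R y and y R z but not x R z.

32

Enumerating: (w0,w2,w5), (w0,w4,w3), (w0,w6,w3), (w0,w6,w5), (w1,w2,w5), (w1,w4,w3), (w1,w6,w3), (w1,w6,w5), (w2,w0,w4), (w2,w0,w6), (w2,w1,w4), (w2,w1,w6), … and 20 more.
Total: 32.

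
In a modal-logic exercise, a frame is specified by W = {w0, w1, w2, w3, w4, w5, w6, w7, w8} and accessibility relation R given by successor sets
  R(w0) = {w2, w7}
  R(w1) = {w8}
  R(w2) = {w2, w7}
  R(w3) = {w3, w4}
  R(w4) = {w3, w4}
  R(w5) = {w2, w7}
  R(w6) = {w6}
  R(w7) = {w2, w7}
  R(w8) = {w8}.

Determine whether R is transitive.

Transitive: yes — every two-step R-path is closed by a direct edge.

Yes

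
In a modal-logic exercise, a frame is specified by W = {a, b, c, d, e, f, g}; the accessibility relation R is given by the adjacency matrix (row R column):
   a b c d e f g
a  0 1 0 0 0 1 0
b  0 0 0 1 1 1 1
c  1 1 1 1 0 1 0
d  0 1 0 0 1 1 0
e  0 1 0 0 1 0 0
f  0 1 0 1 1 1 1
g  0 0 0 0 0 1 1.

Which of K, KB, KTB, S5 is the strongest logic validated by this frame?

Symmetric (axiom B): no — a R b but not b R a.
Reflexive (axiom T): no — a is not related to itself.
Euclidean (axiom 5): no — b R d and b R g, but not d R g.
So F validates K; KB would additionally require R to be symmetric. The strongest is K.

K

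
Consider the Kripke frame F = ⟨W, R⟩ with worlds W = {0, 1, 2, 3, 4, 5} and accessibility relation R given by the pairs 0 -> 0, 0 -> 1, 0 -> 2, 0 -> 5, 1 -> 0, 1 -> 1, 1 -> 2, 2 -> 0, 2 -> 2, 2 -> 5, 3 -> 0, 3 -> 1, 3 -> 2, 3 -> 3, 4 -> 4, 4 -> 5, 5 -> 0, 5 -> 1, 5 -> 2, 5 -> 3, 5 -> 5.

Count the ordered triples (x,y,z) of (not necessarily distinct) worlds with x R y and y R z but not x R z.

12

Enumerating: (0,5,3), (1,0,5), (1,2,5), (2,0,1), (2,5,1), (2,5,3), (3,0,5), (3,2,5), (4,5,0), (4,5,1), (4,5,2), (4,5,3).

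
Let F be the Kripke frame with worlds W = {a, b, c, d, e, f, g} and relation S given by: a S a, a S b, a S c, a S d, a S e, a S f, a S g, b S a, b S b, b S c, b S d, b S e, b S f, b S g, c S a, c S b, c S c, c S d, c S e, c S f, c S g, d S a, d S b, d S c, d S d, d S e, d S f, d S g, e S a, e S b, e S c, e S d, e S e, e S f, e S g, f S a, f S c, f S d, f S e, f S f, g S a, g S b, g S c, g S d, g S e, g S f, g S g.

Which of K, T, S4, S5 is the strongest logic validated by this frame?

T

Reflexive (axiom T): yes — every world is S-related to itself.
Transitive (axiom 4): no — f S a and a S b, but not f S b.
Euclidean (axiom 5): no — a S f and a S b, but not f S b.
So F validates K, T; S4 would additionally require S to be transitive. The strongest is T.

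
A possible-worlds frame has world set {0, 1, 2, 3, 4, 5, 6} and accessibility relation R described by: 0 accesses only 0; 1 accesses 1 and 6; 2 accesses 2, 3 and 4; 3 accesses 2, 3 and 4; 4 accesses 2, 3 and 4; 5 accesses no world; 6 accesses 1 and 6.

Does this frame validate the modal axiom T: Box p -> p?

By correspondence theory, T is valid on a frame iff R is reflexive.
Reflexive: no — 5 is not related to itself.

No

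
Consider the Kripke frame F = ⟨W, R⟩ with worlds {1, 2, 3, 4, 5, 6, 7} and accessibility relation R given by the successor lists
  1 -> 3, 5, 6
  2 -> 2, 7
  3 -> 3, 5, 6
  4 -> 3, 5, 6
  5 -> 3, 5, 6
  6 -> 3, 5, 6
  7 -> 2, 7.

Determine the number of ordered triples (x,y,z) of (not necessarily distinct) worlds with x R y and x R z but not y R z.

0

R is Euclidean; there are no such tuples.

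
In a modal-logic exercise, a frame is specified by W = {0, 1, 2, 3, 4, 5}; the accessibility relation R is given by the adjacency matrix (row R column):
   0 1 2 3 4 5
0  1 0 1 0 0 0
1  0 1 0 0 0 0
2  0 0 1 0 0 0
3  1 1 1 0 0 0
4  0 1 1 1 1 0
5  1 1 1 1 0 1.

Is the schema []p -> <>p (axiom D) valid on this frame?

Yes

By correspondence theory, D is valid on a frame iff R is serial.
Serial: yes — every world has a successor (e.g. 0 R 0).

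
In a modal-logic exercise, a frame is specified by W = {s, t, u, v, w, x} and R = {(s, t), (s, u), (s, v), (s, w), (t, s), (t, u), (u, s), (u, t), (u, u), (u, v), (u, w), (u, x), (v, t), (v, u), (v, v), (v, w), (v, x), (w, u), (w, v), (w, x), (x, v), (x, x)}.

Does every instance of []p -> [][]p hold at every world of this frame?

No

By correspondence theory, 4 is valid on a frame iff R is transitive.
Transitive: no — s R u and u R x, but not s R x.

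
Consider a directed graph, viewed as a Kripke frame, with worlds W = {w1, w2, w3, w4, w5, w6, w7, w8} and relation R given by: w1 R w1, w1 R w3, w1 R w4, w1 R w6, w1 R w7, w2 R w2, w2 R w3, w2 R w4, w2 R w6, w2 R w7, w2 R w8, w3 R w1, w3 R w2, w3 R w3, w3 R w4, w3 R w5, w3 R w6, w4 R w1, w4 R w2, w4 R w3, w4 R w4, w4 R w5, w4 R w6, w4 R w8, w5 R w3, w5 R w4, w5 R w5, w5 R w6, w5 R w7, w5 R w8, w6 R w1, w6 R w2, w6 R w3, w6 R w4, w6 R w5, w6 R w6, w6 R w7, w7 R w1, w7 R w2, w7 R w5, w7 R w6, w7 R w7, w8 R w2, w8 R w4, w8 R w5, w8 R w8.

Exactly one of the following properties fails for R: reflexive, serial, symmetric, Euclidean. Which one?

Euclidean

Reflexive: yes — every world is R-related to itself.
Serial: yes — every world has a successor (e.g. w1 R w1).
Symmetric: yes — every pair in R has its reverse in R.
Euclidean: no — w1 R w3 and w1 R w7, but not w3 R w7.
Only Euclidean fails.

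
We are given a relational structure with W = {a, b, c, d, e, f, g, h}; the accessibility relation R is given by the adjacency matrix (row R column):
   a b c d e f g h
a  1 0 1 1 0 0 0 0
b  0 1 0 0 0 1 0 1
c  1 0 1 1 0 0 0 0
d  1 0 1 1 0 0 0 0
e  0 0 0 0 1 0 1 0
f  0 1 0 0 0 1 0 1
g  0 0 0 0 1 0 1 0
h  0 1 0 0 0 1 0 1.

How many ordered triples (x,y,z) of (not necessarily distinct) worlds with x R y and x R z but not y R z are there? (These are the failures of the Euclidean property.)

0

R is Euclidean; there are no such tuples.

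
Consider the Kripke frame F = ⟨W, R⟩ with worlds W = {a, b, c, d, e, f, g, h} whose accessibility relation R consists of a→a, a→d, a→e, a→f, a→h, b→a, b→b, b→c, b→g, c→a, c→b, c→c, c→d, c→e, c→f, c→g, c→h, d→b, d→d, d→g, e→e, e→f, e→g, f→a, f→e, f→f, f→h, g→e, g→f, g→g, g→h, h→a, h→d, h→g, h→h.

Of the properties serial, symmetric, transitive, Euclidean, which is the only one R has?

Serial: yes — every world has a successor (e.g. a R a).
Symmetric: no — a R d but not d R a.
Transitive: no — a R d and d R b, but not a R b.
Euclidean: no — a R d and a R e, but not d R e.
Only serial holds.

serial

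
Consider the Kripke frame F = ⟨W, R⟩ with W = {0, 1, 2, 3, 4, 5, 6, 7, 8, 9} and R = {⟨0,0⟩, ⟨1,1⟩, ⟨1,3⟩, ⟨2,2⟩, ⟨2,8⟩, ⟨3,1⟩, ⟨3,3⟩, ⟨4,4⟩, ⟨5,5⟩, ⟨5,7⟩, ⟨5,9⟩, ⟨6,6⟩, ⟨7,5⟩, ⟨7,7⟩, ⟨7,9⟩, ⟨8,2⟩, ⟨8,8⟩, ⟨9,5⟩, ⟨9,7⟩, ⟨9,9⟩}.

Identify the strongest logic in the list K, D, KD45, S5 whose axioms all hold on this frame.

S5

Serial (axiom D): yes — every world has a successor (e.g. 0 R 0).
Euclidean (axiom 5): yes — any two successors of a common world are R-related.
Transitive (axiom 4): yes — every two-step R-path is closed by a direct edge.
Reflexive (axiom T): yes — every world is R-related to itself.
So F validates K, D, KD45, S5. The strongest is S5.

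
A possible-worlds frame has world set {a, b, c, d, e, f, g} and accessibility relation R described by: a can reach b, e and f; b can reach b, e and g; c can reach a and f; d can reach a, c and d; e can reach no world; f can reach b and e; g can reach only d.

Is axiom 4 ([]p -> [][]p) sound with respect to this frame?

No

The schema 4 characterises exactly the transitive frames.
Transitive: no — a R b and b R g, but not a R g.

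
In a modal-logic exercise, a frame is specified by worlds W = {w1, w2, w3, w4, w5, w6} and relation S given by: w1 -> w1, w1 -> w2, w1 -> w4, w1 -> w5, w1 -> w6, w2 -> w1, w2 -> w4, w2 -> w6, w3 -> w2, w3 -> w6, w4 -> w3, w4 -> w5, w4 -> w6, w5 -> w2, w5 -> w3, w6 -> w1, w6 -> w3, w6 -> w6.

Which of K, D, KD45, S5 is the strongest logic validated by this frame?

Serial (axiom D): yes — every world has a successor (e.g. w1 S w1).
Euclidean (axiom 5): no — w1 S w2 and w1 S w5, but not w2 S w5.
Transitive (axiom 4): no — w1 S w4 and w4 S w3, but not w1 S w3.
Reflexive (axiom T): no — w2 is not related to itself.
So F validates K, D; KD45 would additionally require S to be Euclidean and transitive. The strongest is D.

D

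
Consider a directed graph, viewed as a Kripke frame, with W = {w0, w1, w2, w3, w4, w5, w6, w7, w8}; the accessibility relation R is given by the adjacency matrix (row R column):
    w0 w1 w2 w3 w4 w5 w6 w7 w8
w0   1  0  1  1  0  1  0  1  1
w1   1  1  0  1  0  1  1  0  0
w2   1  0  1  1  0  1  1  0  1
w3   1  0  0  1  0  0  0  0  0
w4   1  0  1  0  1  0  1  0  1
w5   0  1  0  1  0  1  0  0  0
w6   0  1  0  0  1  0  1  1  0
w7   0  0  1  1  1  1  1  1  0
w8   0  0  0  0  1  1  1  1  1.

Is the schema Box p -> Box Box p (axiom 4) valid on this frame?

Axiom 4 corresponds to the accessibility relation being transitive.
Transitive: no — w0 R w2 and w2 R w6, but not w0 R w6.

No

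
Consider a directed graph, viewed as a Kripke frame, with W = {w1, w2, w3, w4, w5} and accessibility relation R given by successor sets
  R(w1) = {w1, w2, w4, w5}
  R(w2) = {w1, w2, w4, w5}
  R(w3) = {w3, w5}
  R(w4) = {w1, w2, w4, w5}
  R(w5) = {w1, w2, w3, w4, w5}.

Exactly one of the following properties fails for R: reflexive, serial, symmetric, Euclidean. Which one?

Euclidean

Reflexive: yes — every world is R-related to itself.
Serial: yes — every world has a successor (e.g. w1 R w1).
Symmetric: yes — every pair in R has its reverse in R.
Euclidean: no — w5 R w1 and w5 R w3, but not w1 R w3.
Only Euclidean fails.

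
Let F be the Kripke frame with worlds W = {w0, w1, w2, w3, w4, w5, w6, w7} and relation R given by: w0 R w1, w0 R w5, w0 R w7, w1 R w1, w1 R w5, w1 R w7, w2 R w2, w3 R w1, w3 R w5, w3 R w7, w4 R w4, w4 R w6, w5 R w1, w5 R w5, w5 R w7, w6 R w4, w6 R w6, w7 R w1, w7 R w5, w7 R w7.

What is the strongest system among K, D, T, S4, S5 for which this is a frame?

Serial (axiom D): yes — every world has a successor (e.g. w0 R w1).
Reflexive (axiom T): no — w0 is not related to itself.
Transitive (axiom 4): yes — every two-step R-path is closed by a direct edge.
Euclidean (axiom 5): yes — any two successors of a common world are R-related.
So F validates K, D; T would additionally require R to be reflexive. The strongest is D.

D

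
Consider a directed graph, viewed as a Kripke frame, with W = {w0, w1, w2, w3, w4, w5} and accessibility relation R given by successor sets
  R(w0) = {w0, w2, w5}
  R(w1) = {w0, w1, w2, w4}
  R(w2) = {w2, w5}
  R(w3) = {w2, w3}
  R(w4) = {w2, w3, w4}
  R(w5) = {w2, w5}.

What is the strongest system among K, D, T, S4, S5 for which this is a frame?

T

Serial (axiom D): yes — every world has a successor (e.g. w0 R w0).
Reflexive (axiom T): yes — every world is R-related to itself.
Transitive (axiom 4): no — w1 R w0 and w0 R w5, but not w1 R w5.
Euclidean (axiom 5): no — w1 R w0 and w1 R w4, but not w0 R w4.
So F validates K, D, T; S4 would additionally require R to be transitive. The strongest is T.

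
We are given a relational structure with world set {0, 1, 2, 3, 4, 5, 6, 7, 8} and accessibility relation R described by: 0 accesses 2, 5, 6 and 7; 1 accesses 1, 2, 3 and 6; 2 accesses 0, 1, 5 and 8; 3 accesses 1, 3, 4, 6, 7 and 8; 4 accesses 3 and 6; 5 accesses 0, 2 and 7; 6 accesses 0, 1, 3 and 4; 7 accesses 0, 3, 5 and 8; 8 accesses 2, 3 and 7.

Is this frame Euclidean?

No

Euclidean: no — 0 R 2 and 0 R 6, but not 2 R 6.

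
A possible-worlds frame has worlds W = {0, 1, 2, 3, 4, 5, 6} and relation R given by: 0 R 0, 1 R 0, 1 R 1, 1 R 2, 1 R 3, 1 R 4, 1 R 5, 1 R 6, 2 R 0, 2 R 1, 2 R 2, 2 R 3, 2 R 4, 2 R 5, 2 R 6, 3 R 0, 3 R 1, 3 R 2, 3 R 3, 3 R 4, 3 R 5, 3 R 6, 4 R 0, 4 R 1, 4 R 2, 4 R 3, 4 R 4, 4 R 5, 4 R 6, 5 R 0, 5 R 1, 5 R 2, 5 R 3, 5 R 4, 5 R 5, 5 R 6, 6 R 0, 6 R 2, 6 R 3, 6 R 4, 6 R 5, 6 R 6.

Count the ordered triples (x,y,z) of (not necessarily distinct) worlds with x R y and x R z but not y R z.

40

Enumerating: (1,0,1), (1,0,2), (1,0,3), (1,0,4), (1,0,5), (1,0,6), (1,6,1), (2,0,1), (2,0,2), (2,0,3), (2,0,4), (2,0,5), … and 28 more.
Total: 40.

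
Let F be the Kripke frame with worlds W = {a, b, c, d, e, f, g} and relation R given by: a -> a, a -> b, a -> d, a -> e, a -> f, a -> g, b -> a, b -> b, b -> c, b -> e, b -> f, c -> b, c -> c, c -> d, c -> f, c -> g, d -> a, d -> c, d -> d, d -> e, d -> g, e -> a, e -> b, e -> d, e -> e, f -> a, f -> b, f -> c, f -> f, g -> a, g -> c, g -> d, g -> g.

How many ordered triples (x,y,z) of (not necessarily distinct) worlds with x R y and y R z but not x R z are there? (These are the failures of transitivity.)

Enumerating: (a,b,c), (a,d,c), (a,f,c), (a,g,c), (b,a,d), (b,a,g), (b,c,d), (b,c,g), (b,e,d), (c,b,a), (c,b,e), (c,d,a), … and 26 more.
Total: 38.

38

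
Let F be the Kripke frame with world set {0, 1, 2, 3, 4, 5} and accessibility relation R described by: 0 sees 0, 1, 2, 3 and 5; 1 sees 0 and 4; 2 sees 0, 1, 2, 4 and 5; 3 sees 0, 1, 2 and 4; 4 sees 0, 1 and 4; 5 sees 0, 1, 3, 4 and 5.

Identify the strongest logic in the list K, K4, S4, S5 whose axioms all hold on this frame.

K

Transitive (axiom 4): no — 0 R 1 and 1 R 4, but not 0 R 4.
Reflexive (axiom T): no — 1 is not related to itself.
Euclidean (axiom 5): no — 0 R 1 and 0 R 2, but not 1 R 2.
So F validates K; K4 would additionally require R to be transitive. The strongest is K.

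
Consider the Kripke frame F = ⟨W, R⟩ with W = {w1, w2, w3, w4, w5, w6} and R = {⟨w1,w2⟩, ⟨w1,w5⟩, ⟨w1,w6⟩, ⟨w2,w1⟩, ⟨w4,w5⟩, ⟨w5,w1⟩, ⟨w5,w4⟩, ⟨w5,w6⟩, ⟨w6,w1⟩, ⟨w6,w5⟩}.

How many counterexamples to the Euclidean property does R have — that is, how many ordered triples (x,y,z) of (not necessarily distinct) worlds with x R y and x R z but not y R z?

18

Enumerating: (w1,w2,w2), (w1,w2,w5), (w1,w2,w6), (w1,w5,w2), (w1,w5,w5), (w1,w6,w2), (w1,w6,w6), (w2,w1,w1), (w4,w5,w5), (w5,w1,w1), (w5,w1,w4), (w5,w4,w1), (w5,w4,w4), (w5,w4,w6), (w5,w6,w4), (w5,w6,w6), (w6,w1,w1), (w6,w5,w5).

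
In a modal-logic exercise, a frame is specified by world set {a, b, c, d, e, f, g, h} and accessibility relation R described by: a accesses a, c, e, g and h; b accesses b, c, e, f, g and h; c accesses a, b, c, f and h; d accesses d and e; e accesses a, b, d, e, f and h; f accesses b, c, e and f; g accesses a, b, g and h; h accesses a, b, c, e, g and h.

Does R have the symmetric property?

Yes

Symmetric: yes — every pair in R has its reverse in R.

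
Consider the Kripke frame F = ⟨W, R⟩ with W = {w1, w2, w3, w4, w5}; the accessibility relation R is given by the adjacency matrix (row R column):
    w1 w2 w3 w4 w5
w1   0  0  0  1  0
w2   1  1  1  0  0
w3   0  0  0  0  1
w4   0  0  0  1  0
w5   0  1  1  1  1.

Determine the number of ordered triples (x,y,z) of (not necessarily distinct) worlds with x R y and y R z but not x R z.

Enumerating: (w2,w1,w4), (w2,w3,w5), (w3,w5,w2), (w3,w5,w3), (w3,w5,w4), (w5,w2,w1).

6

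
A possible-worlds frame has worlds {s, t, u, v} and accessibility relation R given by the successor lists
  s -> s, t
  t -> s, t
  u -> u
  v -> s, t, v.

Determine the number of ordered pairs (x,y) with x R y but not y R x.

2

Enumerating: (v,s), (v,t).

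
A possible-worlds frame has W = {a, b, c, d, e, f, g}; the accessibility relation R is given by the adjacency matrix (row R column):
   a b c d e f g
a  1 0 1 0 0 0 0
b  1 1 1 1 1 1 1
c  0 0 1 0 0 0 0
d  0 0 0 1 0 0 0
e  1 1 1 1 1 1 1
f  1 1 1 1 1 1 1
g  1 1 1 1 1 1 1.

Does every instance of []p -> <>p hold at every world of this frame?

The schema D characterises exactly the serial frames.
Serial: yes — every world has a successor (e.g. a R a).

Yes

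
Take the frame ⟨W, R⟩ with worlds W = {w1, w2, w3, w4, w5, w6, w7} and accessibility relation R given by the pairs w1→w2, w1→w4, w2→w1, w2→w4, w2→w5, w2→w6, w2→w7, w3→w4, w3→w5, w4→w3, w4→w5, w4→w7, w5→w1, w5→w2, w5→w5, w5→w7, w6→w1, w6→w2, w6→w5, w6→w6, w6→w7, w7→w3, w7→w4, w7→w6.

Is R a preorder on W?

Reflexive: no — w1 is not related to itself.
Transitive: no — w1 R w2 and w2 R w5, but not w1 R w5.
So R is not a preorder.

No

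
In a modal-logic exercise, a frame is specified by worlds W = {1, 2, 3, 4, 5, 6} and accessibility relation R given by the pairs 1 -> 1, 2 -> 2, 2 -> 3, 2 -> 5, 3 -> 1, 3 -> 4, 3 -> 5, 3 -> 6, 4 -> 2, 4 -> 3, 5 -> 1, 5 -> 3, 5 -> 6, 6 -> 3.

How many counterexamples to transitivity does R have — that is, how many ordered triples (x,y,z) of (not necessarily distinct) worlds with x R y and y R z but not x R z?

Enumerating: (2,3,1), (2,3,4), (2,3,6), (2,5,1), (2,5,6), (3,4,2), (3,4,3), (3,5,3), (3,6,3), (4,2,5), (4,3,1), (4,3,4), … and 8 more.
Total: 20.

20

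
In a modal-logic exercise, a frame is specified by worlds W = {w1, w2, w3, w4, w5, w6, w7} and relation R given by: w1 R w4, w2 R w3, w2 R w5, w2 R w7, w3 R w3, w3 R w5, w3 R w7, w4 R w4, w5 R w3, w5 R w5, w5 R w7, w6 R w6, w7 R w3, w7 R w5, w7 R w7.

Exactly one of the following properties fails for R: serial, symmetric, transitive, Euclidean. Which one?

Serial: yes — every world has a successor (e.g. w1 R w4).
Symmetric: no — w1 R w4 but not w4 R w1.
Transitive: yes — every two-step R-path is closed by a direct edge.
Euclidean: yes — any two successors of a common world are R-related.
Only symmetric fails.

symmetric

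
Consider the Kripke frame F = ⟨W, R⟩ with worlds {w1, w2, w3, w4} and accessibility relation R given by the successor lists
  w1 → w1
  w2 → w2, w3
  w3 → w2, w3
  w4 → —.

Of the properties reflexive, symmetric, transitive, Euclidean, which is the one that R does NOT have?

reflexive

Reflexive: no — w4 is not related to itself.
Symmetric: yes — every pair in R has its reverse in R.
Transitive: yes — every two-step R-path is closed by a direct edge.
Euclidean: yes — any two successors of a common world are R-related.
Only reflexive fails.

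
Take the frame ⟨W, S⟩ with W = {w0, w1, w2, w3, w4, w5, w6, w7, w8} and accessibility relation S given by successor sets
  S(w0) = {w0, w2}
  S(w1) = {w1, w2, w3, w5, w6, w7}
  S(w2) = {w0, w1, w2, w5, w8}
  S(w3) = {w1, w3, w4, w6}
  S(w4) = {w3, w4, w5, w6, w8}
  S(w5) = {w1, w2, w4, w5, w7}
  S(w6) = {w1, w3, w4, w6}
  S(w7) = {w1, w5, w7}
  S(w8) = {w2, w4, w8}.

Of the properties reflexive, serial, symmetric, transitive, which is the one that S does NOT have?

transitive

Reflexive: yes — every world is S-related to itself.
Serial: yes — every world has a successor (e.g. w0 S w0).
Symmetric: yes — every pair in S has its reverse in S.
Transitive: no — w0 S w2 and w2 S w1, but not w0 S w1.
Only transitive fails.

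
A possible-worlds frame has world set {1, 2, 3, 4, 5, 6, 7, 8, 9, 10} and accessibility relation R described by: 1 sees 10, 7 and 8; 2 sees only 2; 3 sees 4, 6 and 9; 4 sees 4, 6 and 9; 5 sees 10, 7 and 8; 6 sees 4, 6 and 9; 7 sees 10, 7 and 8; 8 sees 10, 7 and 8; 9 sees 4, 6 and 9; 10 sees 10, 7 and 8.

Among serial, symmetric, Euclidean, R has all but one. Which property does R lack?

Serial: yes — every world has a successor (e.g. 1 R 10).
Symmetric: no — 1 R 10 but not 10 R 1.
Euclidean: yes — any two successors of a common world are R-related.
Only symmetric fails.

symmetric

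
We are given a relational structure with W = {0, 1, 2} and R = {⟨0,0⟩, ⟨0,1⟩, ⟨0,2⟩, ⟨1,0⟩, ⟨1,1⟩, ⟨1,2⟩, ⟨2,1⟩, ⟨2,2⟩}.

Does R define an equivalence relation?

Reflexive: yes — every world is R-related to itself.
Symmetric: no — 0 R 2 but not 2 R 0.
Transitive: no — 2 R 1 and 1 R 0, but not 2 R 0.
So R is not an equivalence relation.

No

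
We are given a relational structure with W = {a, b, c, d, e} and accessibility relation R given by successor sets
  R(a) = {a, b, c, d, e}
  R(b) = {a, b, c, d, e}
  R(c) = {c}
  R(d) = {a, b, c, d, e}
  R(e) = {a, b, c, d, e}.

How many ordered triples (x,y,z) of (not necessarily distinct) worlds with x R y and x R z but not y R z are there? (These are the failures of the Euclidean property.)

16

Enumerating: (a,c,a), (a,c,b), (a,c,d), (a,c,e), (b,c,a), (b,c,b), (b,c,d), (b,c,e), (d,c,a), (d,c,b), (d,c,d), (d,c,e), (e,c,a), (e,c,b), (e,c,d), (e,c,e).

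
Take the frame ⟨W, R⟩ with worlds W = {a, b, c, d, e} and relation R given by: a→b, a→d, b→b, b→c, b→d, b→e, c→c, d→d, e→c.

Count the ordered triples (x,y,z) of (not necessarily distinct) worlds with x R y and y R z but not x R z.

Enumerating: (a,b,c), (a,b,e).

2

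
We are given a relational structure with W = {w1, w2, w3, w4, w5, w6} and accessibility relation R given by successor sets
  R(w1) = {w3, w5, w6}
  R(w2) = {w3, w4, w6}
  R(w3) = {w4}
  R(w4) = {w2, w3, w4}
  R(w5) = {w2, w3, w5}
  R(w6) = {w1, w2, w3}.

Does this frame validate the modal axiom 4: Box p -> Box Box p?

By correspondence theory, 4 is valid on a frame iff R is transitive.
Transitive: no — w1 R w3 and w3 R w4, but not w1 R w4.

No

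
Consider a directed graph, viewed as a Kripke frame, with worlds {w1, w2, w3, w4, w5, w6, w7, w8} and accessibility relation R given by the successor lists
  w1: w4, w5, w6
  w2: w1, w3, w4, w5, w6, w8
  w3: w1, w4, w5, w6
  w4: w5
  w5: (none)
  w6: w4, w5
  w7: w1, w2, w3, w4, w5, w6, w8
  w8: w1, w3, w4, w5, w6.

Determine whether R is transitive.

Transitive: yes — every two-step R-path is closed by a direct edge.

Yes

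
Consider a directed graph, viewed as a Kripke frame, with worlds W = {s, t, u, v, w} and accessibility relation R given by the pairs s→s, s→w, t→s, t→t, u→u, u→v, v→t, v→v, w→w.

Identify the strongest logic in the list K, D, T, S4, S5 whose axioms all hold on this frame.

Serial (axiom D): yes — every world has a successor (e.g. s R s).
Reflexive (axiom T): yes — every world is R-related to itself.
Transitive (axiom 4): no — t R s and s R w, but not t R w.
Euclidean (axiom 5): no — s R w and s R s, but not w R s.
So F validates K, D, T; S4 would additionally require R to be transitive. The strongest is T.

T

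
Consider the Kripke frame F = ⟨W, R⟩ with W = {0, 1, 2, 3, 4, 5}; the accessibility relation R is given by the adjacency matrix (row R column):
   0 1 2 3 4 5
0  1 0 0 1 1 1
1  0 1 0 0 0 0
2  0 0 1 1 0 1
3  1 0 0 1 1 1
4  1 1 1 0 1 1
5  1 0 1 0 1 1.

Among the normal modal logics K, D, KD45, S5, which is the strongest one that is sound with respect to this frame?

D

Serial (axiom D): yes — every world has a successor (e.g. 0 R 0).
Euclidean (axiom 5): no — 0 R 4 and 0 R 3, but not 4 R 3.
Transitive (axiom 4): no — 0 R 4 and 4 R 1, but not 0 R 1.
Reflexive (axiom T): yes — every world is R-related to itself.
So F validates K, D; KD45 would additionally require R to be Euclidean and transitive. The strongest is D.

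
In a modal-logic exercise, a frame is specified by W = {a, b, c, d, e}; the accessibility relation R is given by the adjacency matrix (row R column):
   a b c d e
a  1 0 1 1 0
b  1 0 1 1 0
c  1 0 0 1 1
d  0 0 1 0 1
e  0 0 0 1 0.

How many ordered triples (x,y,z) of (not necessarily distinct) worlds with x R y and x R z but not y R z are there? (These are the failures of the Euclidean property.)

Enumerating: (a,c,c), (a,d,a), (a,d,d), (b,c,c), (b,d,a), (b,d,d), (c,a,e), (c,d,a), (c,d,d), (c,e,a), (c,e,e), (d,c,c), (d,e,c), (d,e,e), (e,d,d).

15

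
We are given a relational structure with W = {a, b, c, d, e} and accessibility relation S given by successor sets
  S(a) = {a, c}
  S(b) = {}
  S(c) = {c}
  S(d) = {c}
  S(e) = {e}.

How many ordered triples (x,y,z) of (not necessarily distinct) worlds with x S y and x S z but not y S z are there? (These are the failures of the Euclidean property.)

Enumerating: (a,c,a).

1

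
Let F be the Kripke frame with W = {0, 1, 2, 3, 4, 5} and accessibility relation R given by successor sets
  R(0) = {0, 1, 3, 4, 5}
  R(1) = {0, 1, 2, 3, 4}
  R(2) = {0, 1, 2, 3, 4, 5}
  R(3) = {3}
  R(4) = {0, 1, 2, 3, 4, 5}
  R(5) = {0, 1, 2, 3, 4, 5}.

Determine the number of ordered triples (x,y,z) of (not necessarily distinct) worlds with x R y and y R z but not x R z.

Enumerating: (0,1,2), (0,4,2), (0,5,2), (1,0,5), (1,2,5), (1,4,5).

6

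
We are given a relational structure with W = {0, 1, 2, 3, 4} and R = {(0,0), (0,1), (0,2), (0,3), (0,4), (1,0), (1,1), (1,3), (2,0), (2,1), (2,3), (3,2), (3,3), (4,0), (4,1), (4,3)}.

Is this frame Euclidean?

Euclidean: no — 0 R 1 and 0 R 2, but not 1 R 2.

No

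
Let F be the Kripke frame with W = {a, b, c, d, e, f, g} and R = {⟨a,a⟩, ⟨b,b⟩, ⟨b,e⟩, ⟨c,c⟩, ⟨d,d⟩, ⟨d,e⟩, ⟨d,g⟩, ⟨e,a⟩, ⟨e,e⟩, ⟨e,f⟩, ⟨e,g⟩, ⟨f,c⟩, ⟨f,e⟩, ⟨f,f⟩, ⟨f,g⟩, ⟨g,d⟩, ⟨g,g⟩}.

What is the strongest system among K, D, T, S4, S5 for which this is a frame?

Serial (axiom D): yes — every world has a successor (e.g. a R a).
Reflexive (axiom T): yes — every world is R-related to itself.
Transitive (axiom 4): no — b R e and e R a, but not b R a.
Euclidean (axiom 5): no — d R g and d R e, but not g R e.
So F validates K, D, T; S4 would additionally require R to be transitive. The strongest is T.

T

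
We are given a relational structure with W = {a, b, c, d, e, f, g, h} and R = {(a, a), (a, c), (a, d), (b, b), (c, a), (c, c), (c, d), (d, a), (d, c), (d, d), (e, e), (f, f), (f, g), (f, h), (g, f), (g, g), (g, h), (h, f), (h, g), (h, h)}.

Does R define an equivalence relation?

Reflexive: yes — every world is R-related to itself.
Symmetric: yes — every pair in R has its reverse in R.
Transitive: yes — every two-step R-path is closed by a direct edge.
So R is an equivalence relation.

Yes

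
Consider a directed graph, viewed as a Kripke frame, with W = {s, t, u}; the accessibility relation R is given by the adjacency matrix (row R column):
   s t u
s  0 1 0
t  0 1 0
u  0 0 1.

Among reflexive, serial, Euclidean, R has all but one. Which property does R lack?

Reflexive: no — s is not related to itself.
Serial: yes — every world has a successor (e.g. s R t).
Euclidean: yes — any two successors of a common world are R-related.
Only reflexive fails.

reflexive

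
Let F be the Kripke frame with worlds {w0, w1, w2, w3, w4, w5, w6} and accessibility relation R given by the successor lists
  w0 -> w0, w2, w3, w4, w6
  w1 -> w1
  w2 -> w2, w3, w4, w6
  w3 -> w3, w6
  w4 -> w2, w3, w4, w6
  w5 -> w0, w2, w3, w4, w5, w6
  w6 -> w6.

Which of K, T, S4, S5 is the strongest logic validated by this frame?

S4

Reflexive (axiom T): yes — every world is R-related to itself.
Transitive (axiom 4): yes — every two-step R-path is closed by a direct edge.
Euclidean (axiom 5): no — w0 R w3 and w0 R w2, but not w3 R w2.
So F validates K, T, S4; S5 would additionally require R to be Euclidean. The strongest is S4.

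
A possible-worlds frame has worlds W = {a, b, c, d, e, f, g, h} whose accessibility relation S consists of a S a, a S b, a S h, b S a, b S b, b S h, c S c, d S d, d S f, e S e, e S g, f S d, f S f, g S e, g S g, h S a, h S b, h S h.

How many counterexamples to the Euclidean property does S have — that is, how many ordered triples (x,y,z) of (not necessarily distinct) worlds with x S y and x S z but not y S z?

0

S is Euclidean; there are no such tuples.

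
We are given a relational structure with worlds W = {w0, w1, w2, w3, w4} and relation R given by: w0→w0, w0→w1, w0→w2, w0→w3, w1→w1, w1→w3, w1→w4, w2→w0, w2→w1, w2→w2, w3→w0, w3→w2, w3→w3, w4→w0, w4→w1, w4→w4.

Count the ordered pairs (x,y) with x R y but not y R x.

5

Enumerating: (w0,w1), (w1,w3), (w2,w1), (w3,w2), (w4,w0).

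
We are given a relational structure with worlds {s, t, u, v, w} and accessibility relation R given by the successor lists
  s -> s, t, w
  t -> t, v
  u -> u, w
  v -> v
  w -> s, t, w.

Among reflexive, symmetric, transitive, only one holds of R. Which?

reflexive

Reflexive: yes — every world is R-related to itself.
Symmetric: no — s R t but not t R s.
Transitive: no — s R t and t R v, but not s R v.
Only reflexive holds.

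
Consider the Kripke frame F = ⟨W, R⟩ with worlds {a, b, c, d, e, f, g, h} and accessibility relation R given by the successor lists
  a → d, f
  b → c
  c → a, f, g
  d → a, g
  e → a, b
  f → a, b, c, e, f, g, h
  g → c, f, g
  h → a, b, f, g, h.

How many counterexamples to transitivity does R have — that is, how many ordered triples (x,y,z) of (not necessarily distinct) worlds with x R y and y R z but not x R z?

Enumerating: (a,d,a), (a,d,g), (a,f,a), (a,f,b), (a,f,c), (a,f,e), (a,f,g), (a,f,h), (b,c,a), (b,c,f), (b,c,g), (c,a,d), … and 23 more.
Total: 35.

35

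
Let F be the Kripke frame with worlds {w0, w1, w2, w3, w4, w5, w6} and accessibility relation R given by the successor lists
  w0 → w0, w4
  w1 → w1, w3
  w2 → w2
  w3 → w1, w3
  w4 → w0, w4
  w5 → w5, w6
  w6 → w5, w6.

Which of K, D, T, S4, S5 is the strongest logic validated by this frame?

Serial (axiom D): yes — every world has a successor (e.g. w0 R w0).
Reflexive (axiom T): yes — every world is R-related to itself.
Transitive (axiom 4): yes — every two-step R-path is closed by a direct edge.
Euclidean (axiom 5): yes — any two successors of a common world are R-related.
So F validates K, D, T, S4, S5. The strongest is S5.

S5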